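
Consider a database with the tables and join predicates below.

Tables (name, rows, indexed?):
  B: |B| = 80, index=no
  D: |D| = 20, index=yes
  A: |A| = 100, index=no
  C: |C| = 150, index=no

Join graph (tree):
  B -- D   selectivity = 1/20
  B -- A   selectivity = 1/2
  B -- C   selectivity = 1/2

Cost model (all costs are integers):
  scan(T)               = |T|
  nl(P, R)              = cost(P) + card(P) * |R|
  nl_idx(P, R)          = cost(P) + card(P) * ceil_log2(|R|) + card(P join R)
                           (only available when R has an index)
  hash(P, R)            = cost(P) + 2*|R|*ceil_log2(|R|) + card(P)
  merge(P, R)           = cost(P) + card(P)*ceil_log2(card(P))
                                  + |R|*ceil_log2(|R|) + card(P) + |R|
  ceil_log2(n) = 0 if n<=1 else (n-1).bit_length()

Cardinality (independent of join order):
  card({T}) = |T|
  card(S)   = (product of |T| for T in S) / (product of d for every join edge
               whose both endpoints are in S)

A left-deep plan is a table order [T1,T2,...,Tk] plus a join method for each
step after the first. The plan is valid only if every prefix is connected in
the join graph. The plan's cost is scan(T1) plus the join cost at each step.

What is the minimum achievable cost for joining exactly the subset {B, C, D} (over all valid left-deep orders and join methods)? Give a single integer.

2350

Selinger DP over subsets of {B,C,D}:
  {B}: scan cost=80, card=80
  {D}: scan cost=20, card=20
  {C}: scan cost=150, card=150
  {BD}: card=80; try (D,hash)→360, (D,nl_idx)→560, (B,merge)→780, (D,merge)→840, (B,hash)→1160, (B,nl)→1620 …(+1); best=360 via (D,hash)
  {BC}: card=6000; try (B,hash)→1420, (C,merge)→2070, (B,merge)→2140, (C,hash)→2560, (C,nl)→12080, (B,nl)→12150; best=1420 via (B,hash)
  {BCD}: card=6000; try (C,merge)→2350, (C,hash)→2840, (D,hash)→7620, (C,nl)→12360, (D,nl_idx)→37420, (D,merge)→85540 …(+1); best=2350 via (C,merge)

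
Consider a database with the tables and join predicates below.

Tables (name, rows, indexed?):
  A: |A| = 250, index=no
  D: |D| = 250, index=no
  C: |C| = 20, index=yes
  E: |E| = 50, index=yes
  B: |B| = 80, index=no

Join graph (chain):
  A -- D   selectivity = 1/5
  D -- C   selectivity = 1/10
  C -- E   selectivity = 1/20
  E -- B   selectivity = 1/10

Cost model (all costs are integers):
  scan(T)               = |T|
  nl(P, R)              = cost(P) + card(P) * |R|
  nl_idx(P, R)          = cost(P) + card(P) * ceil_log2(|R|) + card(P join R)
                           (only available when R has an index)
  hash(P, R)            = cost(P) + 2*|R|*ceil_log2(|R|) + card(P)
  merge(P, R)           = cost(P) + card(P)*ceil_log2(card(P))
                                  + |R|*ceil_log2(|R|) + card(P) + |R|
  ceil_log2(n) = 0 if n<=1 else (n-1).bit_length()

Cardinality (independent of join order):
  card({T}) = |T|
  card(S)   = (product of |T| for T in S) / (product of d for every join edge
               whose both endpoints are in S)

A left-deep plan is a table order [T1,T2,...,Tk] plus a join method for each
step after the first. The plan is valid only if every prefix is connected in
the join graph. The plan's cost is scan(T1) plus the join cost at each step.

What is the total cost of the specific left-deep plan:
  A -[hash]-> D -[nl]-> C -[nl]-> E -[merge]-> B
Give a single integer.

2567640

step 1: scan A: cost=250, card=250
step 2: join D via hash
    card(P join D) = 250*250/(5) = 12500
    cost = 250 + 2*250*8 + 250 = 4500
step 3: join C via nl
    card(P join C) = 12500*20/(10) = 25000
    cost = 4500 + 12500*20 = 254500
step 4: join E via nl
    card(P join E) = 25000*50/(20) = 62500
    cost = 254500 + 25000*50 = 1504500
step 5: join B via merge
    card(P join B) = 62500*80/(10) = 500000
    cost = 1504500 + 62500*16 + 80*7 + 62500 + 80 = 2567640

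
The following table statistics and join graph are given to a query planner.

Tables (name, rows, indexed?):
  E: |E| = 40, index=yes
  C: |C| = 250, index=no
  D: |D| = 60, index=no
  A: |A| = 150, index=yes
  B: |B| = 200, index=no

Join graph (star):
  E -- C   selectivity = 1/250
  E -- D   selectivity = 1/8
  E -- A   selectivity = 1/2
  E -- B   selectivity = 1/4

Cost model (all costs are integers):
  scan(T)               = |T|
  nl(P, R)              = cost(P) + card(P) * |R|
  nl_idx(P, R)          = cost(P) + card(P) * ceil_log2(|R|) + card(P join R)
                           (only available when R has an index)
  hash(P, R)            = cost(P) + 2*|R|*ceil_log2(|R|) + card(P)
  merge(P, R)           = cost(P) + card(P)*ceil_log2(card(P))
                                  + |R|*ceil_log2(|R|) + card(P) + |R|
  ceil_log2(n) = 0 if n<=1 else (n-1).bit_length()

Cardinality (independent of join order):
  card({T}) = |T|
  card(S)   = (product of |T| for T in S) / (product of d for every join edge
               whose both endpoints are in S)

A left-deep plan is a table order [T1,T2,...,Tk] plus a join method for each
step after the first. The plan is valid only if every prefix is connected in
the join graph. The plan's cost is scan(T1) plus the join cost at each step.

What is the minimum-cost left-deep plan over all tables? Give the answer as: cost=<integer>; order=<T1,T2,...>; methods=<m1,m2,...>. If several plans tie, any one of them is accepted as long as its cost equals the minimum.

Selinger DP (subsets sized 1..n):
  {E}: scan cost=40, card=40
  {C}: scan cost=250, card=250
  {D}: scan cost=60, card=60
  {A}: scan cost=150, card=150
  {B}: scan cost=200, card=200
  {CE}: card=40; try (E,hash)→980, (E,nl_idx)→1790, (C,merge)→2570, (E,merge)→2780, (C,hash)→4080, (C,nl)→10040 …(+1); best=980 via (E,hash)
  {DE}: card=300; try (E,hash)→600, (E,nl_idx)→720, (D,merge)→740, (E,merge)→760, (D,hash)→800, (D,nl)→2440 …(+1); best=600 via (E,hash)
  {AE}: card=3000; try (E,hash)→780, (A,merge)→1670, (E,merge)→1780, (A,hash)→2480, (A,nl_idx)→3360, (E,nl_idx)→4050 …(+2); best=780 via (E,hash)
  {BE}: card=2000; try (E,hash)→880, (B,merge)→2120, (E,merge)→2280, (B,hash)→3280, (E,nl_idx)→3400, (B,nl)→8040 …(+1); best=880 via (E,hash)
  {CDE}: card=300; try (D,merge)→1680, (D,hash)→1740, (D,nl)→3380, (C,hash)→4900, (C,merge)→5850, (C,nl)→75600; best=1680 via (D,merge)
  {ACE}: card=3000; try (A,merge)→2610, (A,hash)→3420, (A,nl_idx)→4300, (A,nl)→6980, (C,hash)→7780, (C,merge)→42030 …(+1); best=2610 via (A,merge)
  {BCE}: card=2000; try (B,merge)→3060, (B,hash)→4220, (C,hash)→6880, (B,nl)→8980, (C,merge)→27130, (C,nl)→500880; best=3060 via (B,merge)
  {ADE}: card=22500; try (A,hash)→3300, (D,hash)→4500, (A,merge)→4950, (A,nl_idx)→25500, (D,merge)→40200, (A,nl)→45600 …(+1); best=3300 via (A,hash)
  {BDE}: card=15000; try (D,hash)→3600, (B,hash)→4100, (B,merge)→5400, (D,merge)→25300, (B,nl)→60600, (D,nl)→120880; best=3600 via (D,hash)
  {ABE}: card=150000; try (A,hash)→5280, (B,hash)→6980, (A,merge)→26230, (B,merge)→41580, (A,nl_idx)→166880, (A,nl)→300880 …(+1); best=5280 via (A,hash)
  {ACDE}: card=22500; try (A,hash)→4380, (A,merge)→6030, (D,hash)→6330, (A,nl_idx)→26580, (C,hash)→29800, (D,merge)→42030 …(+4); best=4380 via (A,hash)
  {BCDE}: card=15000; try (B,hash)→5180, (D,hash)→5780, (B,merge)→6480, (C,hash)→22600, (D,merge)→27480, (B,nl)→61680 …(+3); best=5180 via (B,hash)
  {ABCE}: card=150000; try (A,hash)→7460, (B,hash)→8810, (A,merge)→28410, (B,merge)→43410, (C,hash)→159280, (A,nl_idx)→169060 …(+4); best=7460 via (A,hash)
  {ABDE}: card=1125000; try (A,hash)→21000, (B,hash)→29000, (D,hash)→156000, (A,merge)→229950, (B,merge)→365100, (A,nl_idx)→1248600 …(+4); best=21000 via (A,hash)
  {ABCDE}: card=1125000; try (A,hash)→22580, (B,hash)→30080, (D,hash)→158180, (A,merge)→231530, (B,merge)→366180, (C,hash)→1150000 …(+7); best=22580 via (A,hash)

cost=22580; order=C,E,D,B,A; methods=hash,merge,hash,hash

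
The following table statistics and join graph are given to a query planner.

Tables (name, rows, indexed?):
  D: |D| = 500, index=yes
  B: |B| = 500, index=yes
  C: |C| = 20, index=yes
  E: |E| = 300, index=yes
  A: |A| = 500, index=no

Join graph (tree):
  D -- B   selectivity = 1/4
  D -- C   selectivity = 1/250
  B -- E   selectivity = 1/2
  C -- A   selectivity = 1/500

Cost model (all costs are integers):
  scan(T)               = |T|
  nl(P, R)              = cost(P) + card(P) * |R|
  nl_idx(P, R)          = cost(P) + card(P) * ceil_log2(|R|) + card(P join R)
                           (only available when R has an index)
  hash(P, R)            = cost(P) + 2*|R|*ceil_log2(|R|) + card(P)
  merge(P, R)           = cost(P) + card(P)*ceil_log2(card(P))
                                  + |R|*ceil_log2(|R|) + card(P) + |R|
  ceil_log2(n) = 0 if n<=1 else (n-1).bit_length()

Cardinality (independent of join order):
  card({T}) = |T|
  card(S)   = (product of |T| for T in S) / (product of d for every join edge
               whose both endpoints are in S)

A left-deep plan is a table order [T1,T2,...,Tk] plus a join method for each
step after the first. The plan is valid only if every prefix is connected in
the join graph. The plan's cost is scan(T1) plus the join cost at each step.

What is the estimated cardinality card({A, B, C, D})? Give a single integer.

Tables in S: A(500), B(500), C(20), D(500)
Edges inside S: D-B(d=4), D-C(d=250), C-A(d=500)
numerator = 500 * 500 * 20 * 500 = 2500000000
denominator = 4 * 250 * 500 = 500000
card(S) = 2500000000 / 500000 = 5000

5000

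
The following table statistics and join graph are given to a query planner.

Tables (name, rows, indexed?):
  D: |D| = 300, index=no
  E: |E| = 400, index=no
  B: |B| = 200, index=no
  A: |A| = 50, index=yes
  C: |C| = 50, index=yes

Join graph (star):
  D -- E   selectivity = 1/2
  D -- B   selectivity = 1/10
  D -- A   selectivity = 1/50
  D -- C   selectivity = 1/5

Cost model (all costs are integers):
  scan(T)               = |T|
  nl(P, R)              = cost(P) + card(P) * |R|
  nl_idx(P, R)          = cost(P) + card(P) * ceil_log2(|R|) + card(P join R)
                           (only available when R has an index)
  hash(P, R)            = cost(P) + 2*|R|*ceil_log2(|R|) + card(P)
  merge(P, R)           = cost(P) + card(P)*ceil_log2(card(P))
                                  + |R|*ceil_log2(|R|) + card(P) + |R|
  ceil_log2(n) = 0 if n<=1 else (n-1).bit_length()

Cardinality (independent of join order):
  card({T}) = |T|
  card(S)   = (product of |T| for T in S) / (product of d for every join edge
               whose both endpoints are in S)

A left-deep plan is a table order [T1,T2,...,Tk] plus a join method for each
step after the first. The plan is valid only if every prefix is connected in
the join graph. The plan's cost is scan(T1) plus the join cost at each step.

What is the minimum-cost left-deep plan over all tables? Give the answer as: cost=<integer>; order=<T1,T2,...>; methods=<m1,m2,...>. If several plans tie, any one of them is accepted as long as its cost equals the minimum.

Selinger DP (subsets sized 1..n):
  {D}: scan cost=300, card=300
  {E}: scan cost=400, card=400
  {B}: scan cost=200, card=200
  {A}: scan cost=50, card=50
  {C}: scan cost=50, card=50
  {DE}: card=60000; try (D,hash)→6200, (E,merge)→7300, (D,merge)→7400, (E,hash)→7800, (E,nl)→120300, (D,nl)→120400; best=6200 via (D,hash)
  {BD}: card=6000; try (B,hash)→3800, (D,merge)→5000, (B,merge)→5100, (D,hash)→5800, (D,nl)→60200, (B,nl)→60300; best=3800 via (B,hash)
  {AD}: card=300; try (A,hash)→1200, (A,nl_idx)→2400, (D,merge)→3400, (A,merge)→3650, (D,hash)→5500, (D,nl)→15050 …(+1); best=1200 via (A,hash)
  {CD}: card=3000; try (C,hash)→1200, (D,merge)→3400, (C,merge)→3650, (C,nl_idx)→5100, (D,hash)→5500, (D,nl)→15050 …(+1); best=1200 via (C,hash)
  {BDE}: card=1200000; try (E,hash)→17000, (B,hash)→69400, (E,merge)→91800, (B,merge)→1028000, (E,nl)→2403800, (B,nl)→12006200; best=17000 via (E,hash)
  {ADE}: card=60000; try (E,merge)→8200, (E,hash)→8700, (A,hash)→66800, (E,nl)→121200, (A,nl_idx)→426200, (A,merge)→1026550 …(+1); best=8200 via (E,merge)
  {CDE}: card=600000; try (E,hash)→11400, (E,merge)→44200, (C,hash)→66800, (C,nl_idx)→966200, (C,merge)→1026550, (E,nl)→1201200 …(+1); best=11400 via (E,hash)
  {ABD}: card=6000; try (B,hash)→4700, (B,merge)→6000, (A,hash)→10400, (A,nl_idx)→45800, (B,nl)→61200, (A,merge)→88150 …(+1); best=4700 via (B,hash)
  {BCD}: card=60000; try (B,hash)→7400, (C,hash)→10400, (B,merge)→42000, (C,merge)→88150, (C,nl_idx)→99800, (C,nl)→303800 …(+1); best=7400 via (B,hash)
  {ACD}: card=3000; try (C,hash)→2100, (C,merge)→4550, (A,hash)→4800, (C,nl_idx)→6000, (C,nl)→16200, (A,nl_idx)→22200 …(+2); best=2100 via (C,hash)
  {ABDE}: card=1200000; try (E,hash)→17900, (B,hash)→71400, (E,merge)→92700, (B,merge)→1030000, (A,hash)→1217600, (E,nl)→2404700 …(+4); best=17900 via (E,hash)
  {BCDE}: card=12000000; try (E,hash)→74600, (B,hash)→614600, (E,merge)→1031400, (C,hash)→1217600, (B,merge)→12613200, (C,nl_idx)→19217000 …(+4); best=74600 via (E,hash)
  {ACDE}: card=600000; try (E,hash)→12300, (E,merge)→45100, (C,hash)→68800, (A,hash)→612000, (C,nl_idx)→968200, (C,merge)→1028550 …(+5); best=12300 via (E,hash)
  {ABCD}: card=60000; try (B,hash)→8300, (C,hash)→11300, (B,merge)→42900, (A,hash)→68000, (C,merge)→89050, (C,nl_idx)→100700 …(+5); best=8300 via (B,hash)
  {ABCDE}: card=12000000; try (E,hash)→75500, (B,hash)→615500, (E,merge)→1032300, (C,hash)→1218500, (A,hash)→12075200, (B,merge)→12614100 …(+8); best=75500 via (E,hash)

cost=75500; order=D,A,C,B,E; methods=hash,hash,hash,hash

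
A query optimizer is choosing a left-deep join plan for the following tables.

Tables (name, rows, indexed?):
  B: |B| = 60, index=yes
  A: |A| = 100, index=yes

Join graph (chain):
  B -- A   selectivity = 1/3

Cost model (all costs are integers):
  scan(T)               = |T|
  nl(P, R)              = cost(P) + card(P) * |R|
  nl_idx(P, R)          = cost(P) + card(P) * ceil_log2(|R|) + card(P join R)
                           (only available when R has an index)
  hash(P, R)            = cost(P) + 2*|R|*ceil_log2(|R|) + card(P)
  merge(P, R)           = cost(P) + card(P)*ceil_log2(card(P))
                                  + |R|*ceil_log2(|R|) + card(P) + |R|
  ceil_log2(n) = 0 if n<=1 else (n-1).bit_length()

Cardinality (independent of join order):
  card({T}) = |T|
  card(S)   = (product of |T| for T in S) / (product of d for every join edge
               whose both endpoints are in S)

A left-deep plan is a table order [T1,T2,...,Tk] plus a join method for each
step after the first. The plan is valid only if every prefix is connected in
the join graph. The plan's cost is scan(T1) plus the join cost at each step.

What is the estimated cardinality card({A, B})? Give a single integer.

2000

Tables in S: A(100), B(60)
Edges inside S: B-A(d=3)
numerator = 100 * 60 = 6000
denominator = 3 = 3
card(S) = 6000 / 3 = 2000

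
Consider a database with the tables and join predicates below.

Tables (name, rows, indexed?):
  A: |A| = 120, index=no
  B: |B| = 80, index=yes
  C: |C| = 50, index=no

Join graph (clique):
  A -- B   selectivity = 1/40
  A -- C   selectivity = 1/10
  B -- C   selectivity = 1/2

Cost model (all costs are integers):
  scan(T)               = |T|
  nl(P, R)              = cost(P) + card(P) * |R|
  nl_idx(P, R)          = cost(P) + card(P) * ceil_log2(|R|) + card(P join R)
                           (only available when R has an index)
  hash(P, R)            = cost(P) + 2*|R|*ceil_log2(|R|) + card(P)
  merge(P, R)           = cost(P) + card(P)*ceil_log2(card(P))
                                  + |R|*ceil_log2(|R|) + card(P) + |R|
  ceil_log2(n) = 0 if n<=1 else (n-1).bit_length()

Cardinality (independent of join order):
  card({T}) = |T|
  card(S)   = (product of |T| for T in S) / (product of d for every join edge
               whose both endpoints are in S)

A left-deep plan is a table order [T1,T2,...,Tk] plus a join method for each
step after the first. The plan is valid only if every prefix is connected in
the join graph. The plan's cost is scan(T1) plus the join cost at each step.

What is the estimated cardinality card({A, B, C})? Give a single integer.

Tables in S: A(120), B(80), C(50)
Edges inside S: A-B(d=40), A-C(d=10), B-C(d=2)
numerator = 120 * 80 * 50 = 480000
denominator = 40 * 10 * 2 = 800
card(S) = 480000 / 800 = 600

600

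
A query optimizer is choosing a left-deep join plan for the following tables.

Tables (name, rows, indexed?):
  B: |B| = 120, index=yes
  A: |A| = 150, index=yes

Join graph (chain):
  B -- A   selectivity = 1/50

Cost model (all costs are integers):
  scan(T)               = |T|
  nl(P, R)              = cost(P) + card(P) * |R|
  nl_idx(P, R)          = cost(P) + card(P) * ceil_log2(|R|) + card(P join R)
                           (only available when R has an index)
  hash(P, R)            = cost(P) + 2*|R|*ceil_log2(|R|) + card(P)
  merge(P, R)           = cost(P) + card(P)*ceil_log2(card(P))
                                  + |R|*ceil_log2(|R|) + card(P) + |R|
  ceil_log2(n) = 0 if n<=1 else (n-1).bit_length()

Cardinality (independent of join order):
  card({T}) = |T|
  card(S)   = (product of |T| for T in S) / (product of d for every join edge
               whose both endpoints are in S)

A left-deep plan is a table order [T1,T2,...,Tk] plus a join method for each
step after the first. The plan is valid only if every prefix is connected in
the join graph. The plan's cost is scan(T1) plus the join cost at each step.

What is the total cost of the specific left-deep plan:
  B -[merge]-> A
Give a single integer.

2430

step 1: scan B: cost=120, card=120
step 2: join A via merge
    card(P join A) = 120*150/(50) = 360
    cost = 120 + 120*7 + 150*8 + 120 + 150 = 2430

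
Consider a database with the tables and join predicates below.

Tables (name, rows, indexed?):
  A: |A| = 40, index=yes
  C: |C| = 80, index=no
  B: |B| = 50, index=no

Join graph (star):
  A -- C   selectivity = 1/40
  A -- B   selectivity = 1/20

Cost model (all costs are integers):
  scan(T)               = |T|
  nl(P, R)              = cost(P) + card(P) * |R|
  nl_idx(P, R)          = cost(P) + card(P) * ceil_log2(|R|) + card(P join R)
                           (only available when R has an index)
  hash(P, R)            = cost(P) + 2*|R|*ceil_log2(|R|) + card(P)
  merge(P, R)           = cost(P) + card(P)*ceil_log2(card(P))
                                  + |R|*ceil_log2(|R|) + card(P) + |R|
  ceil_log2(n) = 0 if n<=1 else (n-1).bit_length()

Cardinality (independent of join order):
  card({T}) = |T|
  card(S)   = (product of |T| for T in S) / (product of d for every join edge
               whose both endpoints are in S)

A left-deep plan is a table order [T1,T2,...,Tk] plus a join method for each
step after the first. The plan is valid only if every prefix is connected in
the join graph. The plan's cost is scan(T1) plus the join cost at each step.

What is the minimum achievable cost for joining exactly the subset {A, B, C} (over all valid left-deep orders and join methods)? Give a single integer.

Selinger DP over subsets of {A,B,C}:
  {A}: scan cost=40, card=40
  {C}: scan cost=80, card=80
  {B}: scan cost=50, card=50
  {AC}: card=80; try (A,hash)→640, (A,nl_idx)→640, (C,merge)→960, (A,merge)→1000, (C,hash)→1200, (C,nl)→3240 …(+1); best=640 via (A,hash)
  {AB}: card=100; try (A,nl_idx)→450, (A,hash)→580, (B,merge)→670, (B,hash)→680, (A,merge)→680, (B,nl)→2040 …(+1); best=450 via (A,nl_idx)
  {ABC}: card=200; try (B,hash)→1320, (B,merge)→1630, (C,hash)→1670, (C,merge)→1890, (B,nl)→4640, (C,nl)→8450; best=1320 via (B,hash)

1320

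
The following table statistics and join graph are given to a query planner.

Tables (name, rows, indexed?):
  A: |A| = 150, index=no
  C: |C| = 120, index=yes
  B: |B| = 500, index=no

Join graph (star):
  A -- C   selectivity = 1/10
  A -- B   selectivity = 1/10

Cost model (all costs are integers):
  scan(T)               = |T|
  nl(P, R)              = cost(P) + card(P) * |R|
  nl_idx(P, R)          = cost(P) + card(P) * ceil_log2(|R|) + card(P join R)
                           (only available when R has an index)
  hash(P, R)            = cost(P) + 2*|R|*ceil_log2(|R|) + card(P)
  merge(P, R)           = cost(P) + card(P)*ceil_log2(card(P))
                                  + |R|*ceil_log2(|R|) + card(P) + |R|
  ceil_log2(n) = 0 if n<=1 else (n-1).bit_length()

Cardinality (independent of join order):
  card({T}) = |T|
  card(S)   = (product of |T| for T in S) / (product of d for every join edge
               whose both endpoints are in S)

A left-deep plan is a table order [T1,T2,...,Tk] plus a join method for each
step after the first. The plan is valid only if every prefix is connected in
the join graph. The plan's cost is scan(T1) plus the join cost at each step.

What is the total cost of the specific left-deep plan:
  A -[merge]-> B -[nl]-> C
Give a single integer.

906500

step 1: scan A: cost=150, card=150
step 2: join B via merge
    card(P join B) = 150*500/(10) = 7500
    cost = 150 + 150*8 + 500*9 + 150 + 500 = 6500
step 3: join C via nl
    card(P join C) = 7500*120/(10) = 90000
    cost = 6500 + 7500*120 = 906500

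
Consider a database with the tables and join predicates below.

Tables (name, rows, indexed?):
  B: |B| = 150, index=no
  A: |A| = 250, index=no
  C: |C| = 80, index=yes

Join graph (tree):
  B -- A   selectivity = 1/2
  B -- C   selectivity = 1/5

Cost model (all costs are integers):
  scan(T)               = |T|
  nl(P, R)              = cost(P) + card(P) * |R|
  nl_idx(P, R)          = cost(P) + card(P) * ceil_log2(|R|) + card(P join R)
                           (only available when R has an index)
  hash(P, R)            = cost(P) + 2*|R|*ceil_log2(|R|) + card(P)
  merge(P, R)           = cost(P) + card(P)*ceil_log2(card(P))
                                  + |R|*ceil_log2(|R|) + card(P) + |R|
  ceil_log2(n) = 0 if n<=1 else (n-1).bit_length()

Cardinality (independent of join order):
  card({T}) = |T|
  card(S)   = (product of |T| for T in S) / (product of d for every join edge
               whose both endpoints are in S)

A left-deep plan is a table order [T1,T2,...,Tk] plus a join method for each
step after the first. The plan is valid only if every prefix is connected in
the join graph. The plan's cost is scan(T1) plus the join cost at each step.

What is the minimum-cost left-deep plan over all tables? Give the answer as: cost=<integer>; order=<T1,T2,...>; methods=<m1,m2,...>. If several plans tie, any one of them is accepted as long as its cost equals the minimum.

cost=7820; order=B,C,A; methods=hash,hash

Selinger DP (subsets sized 1..n):
  {B}: scan cost=150, card=150
  {A}: scan cost=250, card=250
  {C}: scan cost=80, card=80
  {AB}: card=18750; try (B,hash)→2900, (A,merge)→3750, (B,merge)→3850, (A,hash)→4300, (A,nl)→37650, (B,nl)→37750; best=2900 via (B,hash)
  {BC}: card=2400; try (C,hash)→1420, (B,merge)→2070, (C,merge)→2140, (B,hash)→2560, (C,nl_idx)→3600, (B,nl)→12080 …(+1); best=1420 via (C,hash)
  {ABC}: card=300000; try (A,hash)→7820, (C,hash)→22770, (A,merge)→34870, (C,merge)→303540, (C,nl_idx)→434150, (A,nl)→601420 …(+1); best=7820 via (A,hash)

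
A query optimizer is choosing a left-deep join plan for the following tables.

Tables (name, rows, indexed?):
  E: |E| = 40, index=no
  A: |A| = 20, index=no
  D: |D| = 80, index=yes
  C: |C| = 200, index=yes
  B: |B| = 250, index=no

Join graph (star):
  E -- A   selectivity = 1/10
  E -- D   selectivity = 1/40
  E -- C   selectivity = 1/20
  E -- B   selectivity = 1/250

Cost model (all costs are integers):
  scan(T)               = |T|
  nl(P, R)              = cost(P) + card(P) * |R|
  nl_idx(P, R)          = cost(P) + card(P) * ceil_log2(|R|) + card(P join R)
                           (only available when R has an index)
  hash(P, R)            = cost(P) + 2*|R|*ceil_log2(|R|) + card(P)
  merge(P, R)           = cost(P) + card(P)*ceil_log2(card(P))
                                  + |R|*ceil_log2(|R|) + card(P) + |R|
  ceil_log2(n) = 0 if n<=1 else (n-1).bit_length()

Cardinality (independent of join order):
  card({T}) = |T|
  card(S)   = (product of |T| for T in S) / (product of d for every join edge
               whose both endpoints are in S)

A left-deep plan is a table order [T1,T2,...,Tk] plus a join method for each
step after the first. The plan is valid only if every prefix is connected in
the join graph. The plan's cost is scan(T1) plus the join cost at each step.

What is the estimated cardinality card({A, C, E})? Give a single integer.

Tables in S: A(20), C(200), E(40)
Edges inside S: E-A(d=10), E-C(d=20)
numerator = 20 * 200 * 40 = 160000
denominator = 10 * 20 = 200
card(S) = 160000 / 200 = 800

800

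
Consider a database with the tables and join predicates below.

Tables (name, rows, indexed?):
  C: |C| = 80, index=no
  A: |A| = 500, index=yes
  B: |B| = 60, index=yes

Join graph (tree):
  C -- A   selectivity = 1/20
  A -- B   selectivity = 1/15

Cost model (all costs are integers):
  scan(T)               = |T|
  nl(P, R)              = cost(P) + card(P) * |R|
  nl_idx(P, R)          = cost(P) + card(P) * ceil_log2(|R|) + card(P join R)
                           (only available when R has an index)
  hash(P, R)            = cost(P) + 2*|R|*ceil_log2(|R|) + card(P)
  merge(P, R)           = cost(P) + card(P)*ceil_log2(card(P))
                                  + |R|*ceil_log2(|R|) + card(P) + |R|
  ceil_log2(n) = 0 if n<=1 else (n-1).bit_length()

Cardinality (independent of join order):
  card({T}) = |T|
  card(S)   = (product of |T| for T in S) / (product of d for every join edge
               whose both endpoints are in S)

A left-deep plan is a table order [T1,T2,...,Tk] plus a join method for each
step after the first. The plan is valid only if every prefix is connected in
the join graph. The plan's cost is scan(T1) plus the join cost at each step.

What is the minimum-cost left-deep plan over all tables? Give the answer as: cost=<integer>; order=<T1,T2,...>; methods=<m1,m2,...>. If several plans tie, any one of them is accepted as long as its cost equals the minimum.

cost=4840; order=A,B,C; methods=hash,hash

Selinger DP (subsets sized 1..n):
  {C}: scan cost=80, card=80
  {A}: scan cost=500, card=500
  {B}: scan cost=60, card=60
  {AC}: card=2000; try (C,hash)→2120, (A,nl_idx)→2800, (A,merge)→5720, (C,merge)→6140, (A,hash)→9160, (A,nl)→40080 …(+1); best=2120 via (C,hash)
  {AB}: card=2000; try (B,hash)→1720, (A,nl_idx)→2600, (A,merge)→5480, (B,nl_idx)→5500, (B,merge)→5920, (A,hash)→9120 …(+2); best=1720 via (B,hash)
  {ABC}: card=8000; try (C,hash)→4840, (B,hash)→4840, (B,nl_idx)→22120, (C,merge)→26360, (B,merge)→26540, (B,nl)→122120 …(+1); best=4840 via (C,hash)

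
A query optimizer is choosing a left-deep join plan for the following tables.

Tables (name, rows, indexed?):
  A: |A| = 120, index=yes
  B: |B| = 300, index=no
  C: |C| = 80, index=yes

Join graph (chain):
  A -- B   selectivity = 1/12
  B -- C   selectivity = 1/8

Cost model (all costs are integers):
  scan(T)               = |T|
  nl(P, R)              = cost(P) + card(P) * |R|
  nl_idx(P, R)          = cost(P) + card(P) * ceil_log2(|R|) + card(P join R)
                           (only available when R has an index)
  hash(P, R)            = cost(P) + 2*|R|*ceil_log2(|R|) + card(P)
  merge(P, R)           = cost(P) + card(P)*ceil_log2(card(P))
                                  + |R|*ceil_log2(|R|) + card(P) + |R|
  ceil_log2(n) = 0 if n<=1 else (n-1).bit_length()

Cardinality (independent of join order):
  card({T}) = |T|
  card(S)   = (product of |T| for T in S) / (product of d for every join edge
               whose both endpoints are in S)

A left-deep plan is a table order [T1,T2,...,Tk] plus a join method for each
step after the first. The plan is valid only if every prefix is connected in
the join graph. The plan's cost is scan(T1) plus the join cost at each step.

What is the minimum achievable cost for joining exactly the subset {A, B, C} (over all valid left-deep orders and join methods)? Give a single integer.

Selinger DP over subsets of {A,B,C}:
  {A}: scan cost=120, card=120
  {B}: scan cost=300, card=300
  {C}: scan cost=80, card=80
  {AB}: card=3000; try (A,hash)→2280, (B,merge)→4080, (A,merge)→4260, (A,nl_idx)→5400, (B,hash)→5640, (B,nl)→36120 …(+1); best=2280 via (A,hash)
  {BC}: card=3000; try (C,hash)→1720, (B,merge)→3720, (C,merge)→3940, (C,nl_idx)→5400, (B,hash)→5560, (B,nl)→24080 …(+1); best=1720 via (C,hash)
  {ABC}: card=30000; try (C,hash)→6400, (A,hash)→6400, (A,merge)→41680, (C,merge)→41920, (A,nl_idx)→52720, (C,nl_idx)→53280 …(+2); best=6400 via (C,hash)

6400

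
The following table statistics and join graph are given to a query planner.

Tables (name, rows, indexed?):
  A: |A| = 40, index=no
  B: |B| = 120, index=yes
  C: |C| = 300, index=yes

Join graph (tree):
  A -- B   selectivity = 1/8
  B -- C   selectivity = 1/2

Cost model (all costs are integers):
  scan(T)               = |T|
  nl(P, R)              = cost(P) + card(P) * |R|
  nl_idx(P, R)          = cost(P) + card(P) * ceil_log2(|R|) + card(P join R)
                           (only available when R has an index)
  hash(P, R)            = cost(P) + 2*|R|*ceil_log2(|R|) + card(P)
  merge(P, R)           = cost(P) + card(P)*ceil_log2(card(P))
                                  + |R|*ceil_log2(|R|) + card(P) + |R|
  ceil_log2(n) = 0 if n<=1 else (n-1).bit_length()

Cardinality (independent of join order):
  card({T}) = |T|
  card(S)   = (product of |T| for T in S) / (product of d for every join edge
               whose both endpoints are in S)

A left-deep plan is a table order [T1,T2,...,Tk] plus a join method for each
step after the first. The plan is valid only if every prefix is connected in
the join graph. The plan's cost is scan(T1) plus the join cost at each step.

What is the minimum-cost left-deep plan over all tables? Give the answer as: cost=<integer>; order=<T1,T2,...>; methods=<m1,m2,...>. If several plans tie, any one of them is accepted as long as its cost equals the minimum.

Selinger DP (subsets sized 1..n):
  {A}: scan cost=40, card=40
  {B}: scan cost=120, card=120
  {C}: scan cost=300, card=300
  {AB}: card=600; try (A,hash)→720, (B,nl_idx)→920, (B,merge)→1280, (A,merge)→1360, (B,hash)→1760, (B,nl)→4840 …(+1); best=720 via (A,hash)
  {BC}: card=18000; try (B,hash)→2280, (C,merge)→4080, (B,merge)→4260, (C,hash)→5640, (C,nl_idx)→19200, (B,nl_idx)→20400 …(+2); best=2280 via (B,hash)
  {ABC}: card=90000; try (C,hash)→6720, (C,merge)→10320, (A,hash)→20760, (C,nl_idx)→96120, (C,nl)→180720, (A,merge)→290560 …(+1); best=6720 via (C,hash)

cost=6720; order=B,A,C; methods=hash,hash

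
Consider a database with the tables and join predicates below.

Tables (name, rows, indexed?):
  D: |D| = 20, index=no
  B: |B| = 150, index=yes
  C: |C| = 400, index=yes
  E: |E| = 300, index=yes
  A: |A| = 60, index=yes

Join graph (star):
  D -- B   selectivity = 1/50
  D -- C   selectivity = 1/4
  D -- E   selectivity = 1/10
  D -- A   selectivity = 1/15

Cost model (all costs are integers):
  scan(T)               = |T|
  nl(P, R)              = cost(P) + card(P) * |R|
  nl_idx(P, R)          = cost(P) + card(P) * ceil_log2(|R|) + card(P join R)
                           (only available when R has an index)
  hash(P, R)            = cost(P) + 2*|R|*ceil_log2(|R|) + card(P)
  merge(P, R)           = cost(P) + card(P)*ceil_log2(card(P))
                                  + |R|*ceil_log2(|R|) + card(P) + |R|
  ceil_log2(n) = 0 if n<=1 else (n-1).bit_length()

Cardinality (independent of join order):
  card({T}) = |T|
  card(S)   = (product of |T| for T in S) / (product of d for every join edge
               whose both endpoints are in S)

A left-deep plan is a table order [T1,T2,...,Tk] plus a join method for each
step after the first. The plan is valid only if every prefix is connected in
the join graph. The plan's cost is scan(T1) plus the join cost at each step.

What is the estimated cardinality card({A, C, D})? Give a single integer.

8000

Tables in S: A(60), C(400), D(20)
Edges inside S: D-C(d=4), D-A(d=15)
numerator = 60 * 400 * 20 = 480000
denominator = 4 * 15 = 60
card(S) = 480000 / 60 = 8000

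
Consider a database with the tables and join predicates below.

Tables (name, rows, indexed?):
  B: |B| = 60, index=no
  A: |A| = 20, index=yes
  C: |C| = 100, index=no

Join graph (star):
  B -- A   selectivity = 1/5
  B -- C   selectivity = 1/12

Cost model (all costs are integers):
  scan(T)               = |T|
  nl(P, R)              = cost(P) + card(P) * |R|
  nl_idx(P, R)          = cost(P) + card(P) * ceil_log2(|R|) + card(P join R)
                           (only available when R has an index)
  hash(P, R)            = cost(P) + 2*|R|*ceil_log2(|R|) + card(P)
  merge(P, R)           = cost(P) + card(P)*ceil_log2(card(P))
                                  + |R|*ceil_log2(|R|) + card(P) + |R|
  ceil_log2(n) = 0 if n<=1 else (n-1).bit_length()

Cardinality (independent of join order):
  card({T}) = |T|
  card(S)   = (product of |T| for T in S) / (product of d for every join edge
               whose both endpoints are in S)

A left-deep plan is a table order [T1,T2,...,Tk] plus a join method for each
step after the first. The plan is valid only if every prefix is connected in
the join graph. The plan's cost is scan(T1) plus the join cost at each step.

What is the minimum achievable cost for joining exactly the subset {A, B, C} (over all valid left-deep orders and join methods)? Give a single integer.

Selinger DP over subsets of {A,B,C}:
  {B}: scan cost=60, card=60
  {A}: scan cost=20, card=20
  {C}: scan cost=100, card=100
  {AB}: card=240; try (A,hash)→320, (B,merge)→560, (A,merge)→600, (A,nl_idx)→600, (B,hash)→760, (B,nl)→1220 …(+1); best=320 via (A,hash)
  {BC}: card=500; try (B,hash)→920, (C,merge)→1280, (B,merge)→1320, (C,hash)→1520, (C,nl)→6060, (B,nl)→6100; best=920 via (B,hash)
  {ABC}: card=2000; try (A,hash)→1620, (C,hash)→1960, (C,merge)→3280, (A,nl_idx)→5420, (A,merge)→6040, (A,nl)→10920 …(+1); best=1620 via (A,hash)

1620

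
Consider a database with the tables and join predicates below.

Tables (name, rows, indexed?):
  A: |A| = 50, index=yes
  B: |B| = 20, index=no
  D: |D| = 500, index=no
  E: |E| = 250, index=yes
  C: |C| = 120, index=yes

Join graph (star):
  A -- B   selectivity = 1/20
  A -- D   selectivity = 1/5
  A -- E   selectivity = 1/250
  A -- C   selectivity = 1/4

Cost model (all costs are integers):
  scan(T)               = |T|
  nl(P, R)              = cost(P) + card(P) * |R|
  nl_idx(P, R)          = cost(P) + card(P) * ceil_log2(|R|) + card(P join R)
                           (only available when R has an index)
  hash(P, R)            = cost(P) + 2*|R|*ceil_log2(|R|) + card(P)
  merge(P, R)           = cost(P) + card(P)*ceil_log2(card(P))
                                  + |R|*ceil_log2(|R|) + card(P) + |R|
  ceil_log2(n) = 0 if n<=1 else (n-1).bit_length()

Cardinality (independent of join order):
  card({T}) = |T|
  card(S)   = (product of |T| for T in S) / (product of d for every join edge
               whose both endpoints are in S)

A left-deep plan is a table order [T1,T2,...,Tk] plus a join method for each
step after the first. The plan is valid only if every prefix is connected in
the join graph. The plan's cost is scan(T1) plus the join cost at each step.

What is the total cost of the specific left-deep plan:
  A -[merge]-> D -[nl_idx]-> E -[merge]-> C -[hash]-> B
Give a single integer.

step 1: scan A: cost=50, card=50
step 2: join D via merge
    card(P join D) = 50*500/(5) = 5000
    cost = 50 + 50*6 + 500*9 + 50 + 500 = 5400
step 3: join E via nl_idx
    card(P join E) = 5000*250/(250) = 5000
    cost = 5400 + 5000*8 + 5000 = 50400
step 4: join C via merge
    card(P join C) = 5000*120/(4) = 150000
    cost = 50400 + 5000*13 + 120*7 + 5000 + 120 = 121360
step 5: join B via hash
    card(P join B) = 150000*20/(20) = 150000
    cost = 121360 + 2*20*5 + 150000 = 271560

271560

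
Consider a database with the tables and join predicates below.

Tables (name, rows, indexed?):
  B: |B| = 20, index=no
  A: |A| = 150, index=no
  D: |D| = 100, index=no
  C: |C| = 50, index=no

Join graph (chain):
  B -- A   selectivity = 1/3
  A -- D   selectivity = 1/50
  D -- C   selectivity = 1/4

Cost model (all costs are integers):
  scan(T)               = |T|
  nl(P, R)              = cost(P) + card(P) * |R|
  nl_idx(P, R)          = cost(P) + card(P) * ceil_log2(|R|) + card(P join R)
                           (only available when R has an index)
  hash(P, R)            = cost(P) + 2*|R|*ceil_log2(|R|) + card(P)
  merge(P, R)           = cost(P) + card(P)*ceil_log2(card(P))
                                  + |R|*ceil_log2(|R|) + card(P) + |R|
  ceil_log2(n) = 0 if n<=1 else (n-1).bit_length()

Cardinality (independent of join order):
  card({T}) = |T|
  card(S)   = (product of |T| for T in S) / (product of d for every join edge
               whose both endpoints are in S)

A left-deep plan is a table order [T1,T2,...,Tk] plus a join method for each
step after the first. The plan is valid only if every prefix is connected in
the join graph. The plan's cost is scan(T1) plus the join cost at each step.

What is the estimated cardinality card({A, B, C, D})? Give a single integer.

Tables in S: A(150), B(20), C(50), D(100)
Edges inside S: B-A(d=3), A-D(d=50), D-C(d=4)
numerator = 150 * 20 * 50 * 100 = 15000000
denominator = 3 * 50 * 4 = 600
card(S) = 15000000 / 600 = 25000

25000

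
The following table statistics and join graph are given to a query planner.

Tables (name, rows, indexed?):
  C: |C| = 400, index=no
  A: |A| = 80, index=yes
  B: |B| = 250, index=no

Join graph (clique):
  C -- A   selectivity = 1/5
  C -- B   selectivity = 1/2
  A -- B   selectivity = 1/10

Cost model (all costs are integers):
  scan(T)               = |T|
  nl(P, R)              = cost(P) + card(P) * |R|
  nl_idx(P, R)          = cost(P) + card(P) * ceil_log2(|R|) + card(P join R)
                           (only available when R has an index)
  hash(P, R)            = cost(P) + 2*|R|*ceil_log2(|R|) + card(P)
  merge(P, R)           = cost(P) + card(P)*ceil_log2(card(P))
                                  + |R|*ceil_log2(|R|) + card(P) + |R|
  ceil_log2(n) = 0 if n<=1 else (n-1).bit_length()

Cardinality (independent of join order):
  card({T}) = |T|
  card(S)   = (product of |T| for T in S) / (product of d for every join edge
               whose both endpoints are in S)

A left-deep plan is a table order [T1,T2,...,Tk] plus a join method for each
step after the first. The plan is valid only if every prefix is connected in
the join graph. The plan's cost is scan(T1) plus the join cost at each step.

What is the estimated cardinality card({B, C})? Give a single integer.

Tables in S: B(250), C(400)
Edges inside S: C-B(d=2)
numerator = 250 * 400 = 100000
denominator = 2 = 2
card(S) = 100000 / 2 = 50000

50000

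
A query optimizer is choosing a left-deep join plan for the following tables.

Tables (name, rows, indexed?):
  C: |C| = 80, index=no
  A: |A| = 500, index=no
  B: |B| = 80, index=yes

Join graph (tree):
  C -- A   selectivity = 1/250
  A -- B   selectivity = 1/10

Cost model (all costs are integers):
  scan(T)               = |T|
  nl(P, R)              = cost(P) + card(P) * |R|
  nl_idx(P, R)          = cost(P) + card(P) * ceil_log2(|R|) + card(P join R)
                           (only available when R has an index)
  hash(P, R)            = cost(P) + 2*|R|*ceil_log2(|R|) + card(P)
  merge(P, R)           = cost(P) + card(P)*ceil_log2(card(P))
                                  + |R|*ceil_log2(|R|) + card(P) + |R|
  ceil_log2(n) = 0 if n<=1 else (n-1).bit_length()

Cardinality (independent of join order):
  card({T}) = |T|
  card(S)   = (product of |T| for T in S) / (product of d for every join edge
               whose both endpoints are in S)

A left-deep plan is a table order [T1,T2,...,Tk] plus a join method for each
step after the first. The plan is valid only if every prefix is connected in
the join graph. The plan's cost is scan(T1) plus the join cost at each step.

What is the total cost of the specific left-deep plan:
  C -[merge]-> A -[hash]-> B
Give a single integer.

step 1: scan C: cost=80, card=80
step 2: join A via merge
    card(P join A) = 80*500/(250) = 160
    cost = 80 + 80*7 + 500*9 + 80 + 500 = 5720
step 3: join B via hash
    card(P join B) = 160*80/(10) = 1280
    cost = 5720 + 2*80*7 + 160 = 7000

7000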